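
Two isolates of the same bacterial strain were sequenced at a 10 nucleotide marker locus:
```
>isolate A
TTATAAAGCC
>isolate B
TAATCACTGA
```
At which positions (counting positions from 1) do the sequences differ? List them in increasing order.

2, 5, 7, 8, 9, 10

Scanning 1-based: 2: T/A; 5: A/C; 7: A/C; 8: G/T; 9: C/G; 10: C/A.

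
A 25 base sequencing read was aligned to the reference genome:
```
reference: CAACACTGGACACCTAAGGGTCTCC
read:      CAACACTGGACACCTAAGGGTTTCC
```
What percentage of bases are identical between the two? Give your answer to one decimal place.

1 position differs (22), so 24 of 25 match: 24/25 = 96%.

96.0%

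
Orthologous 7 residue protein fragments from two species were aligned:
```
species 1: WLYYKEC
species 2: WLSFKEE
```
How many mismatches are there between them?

3

Mismatches (1-based): residue 3: Y→S; residue 4: Y→F; residue 7: C→E.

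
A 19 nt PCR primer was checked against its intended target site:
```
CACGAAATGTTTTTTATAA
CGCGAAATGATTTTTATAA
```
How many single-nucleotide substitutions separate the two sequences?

The sequences differ at positions 2, 10 (1-based) — 2 in total.

2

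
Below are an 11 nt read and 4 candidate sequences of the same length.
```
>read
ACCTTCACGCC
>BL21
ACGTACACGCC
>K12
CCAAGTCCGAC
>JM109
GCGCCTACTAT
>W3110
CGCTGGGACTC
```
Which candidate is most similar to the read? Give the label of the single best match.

BL21

Hamming distances to read — BL21: 2; K12: 7; JM109: 8; W3110: 8.
Smallest is BL21 with 2 mismatches.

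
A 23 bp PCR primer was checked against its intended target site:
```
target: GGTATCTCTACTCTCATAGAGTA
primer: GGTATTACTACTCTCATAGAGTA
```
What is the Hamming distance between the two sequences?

2

Comparing position by position, 2 sites differ: 6 (C/T), 7 (T/A).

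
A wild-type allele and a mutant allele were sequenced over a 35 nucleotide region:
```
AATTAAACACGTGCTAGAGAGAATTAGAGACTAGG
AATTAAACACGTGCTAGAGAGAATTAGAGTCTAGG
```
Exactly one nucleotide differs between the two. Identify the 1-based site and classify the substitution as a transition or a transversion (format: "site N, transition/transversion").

The sequences differ only at site 30: A→T (purine→pyrimidine), a transversion.

site 30, transversion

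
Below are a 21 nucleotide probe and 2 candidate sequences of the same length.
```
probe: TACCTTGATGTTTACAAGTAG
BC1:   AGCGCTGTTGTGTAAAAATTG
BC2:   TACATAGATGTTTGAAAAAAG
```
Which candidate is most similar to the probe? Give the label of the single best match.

BC2

Hamming distances to probe — BC1: 9; BC2: 6.
Smallest is BC2 with 6 mismatches.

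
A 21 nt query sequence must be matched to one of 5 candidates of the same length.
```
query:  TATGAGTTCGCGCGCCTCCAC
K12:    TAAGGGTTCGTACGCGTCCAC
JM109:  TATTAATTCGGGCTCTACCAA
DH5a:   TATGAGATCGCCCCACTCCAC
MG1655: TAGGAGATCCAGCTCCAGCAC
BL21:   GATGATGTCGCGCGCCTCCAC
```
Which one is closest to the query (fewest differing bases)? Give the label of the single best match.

Hamming distances to query — K12: 5; JM109: 7; DH5a: 4; MG1655: 7; BL21: 3.
Smallest is BL21 with 3 mismatches.

BL21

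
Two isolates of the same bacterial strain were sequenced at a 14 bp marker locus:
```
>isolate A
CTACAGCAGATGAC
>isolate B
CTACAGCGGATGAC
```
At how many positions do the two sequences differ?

1

Mismatches (1-based): position 8: A→G.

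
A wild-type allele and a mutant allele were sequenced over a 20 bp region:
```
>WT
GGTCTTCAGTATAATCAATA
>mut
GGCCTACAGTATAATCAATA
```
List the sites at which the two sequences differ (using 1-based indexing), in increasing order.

Differences at site 3 (T→C), site 6 (T→A).

3, 6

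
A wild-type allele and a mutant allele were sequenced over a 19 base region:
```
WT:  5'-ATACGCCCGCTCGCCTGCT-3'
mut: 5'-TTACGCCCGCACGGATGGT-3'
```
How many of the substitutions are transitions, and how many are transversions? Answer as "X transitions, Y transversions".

0 transitions, 5 transversions

Mismatches (1-based):
position 1: A→T (purine→pyrimidine, transversion)
position 11: T→A (pyrimidine→purine, transversion)
position 14: C→G (pyrimidine→purine, transversion)
position 15: C→A (pyrimidine→purine, transversion)
position 18: C→G (pyrimidine→purine, transversion)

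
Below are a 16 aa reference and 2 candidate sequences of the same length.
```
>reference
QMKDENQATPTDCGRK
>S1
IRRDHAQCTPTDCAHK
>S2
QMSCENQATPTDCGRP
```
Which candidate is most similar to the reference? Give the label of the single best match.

S2

S1 differs at 8 residues; S2 differs at 3 residues. The closest is S2.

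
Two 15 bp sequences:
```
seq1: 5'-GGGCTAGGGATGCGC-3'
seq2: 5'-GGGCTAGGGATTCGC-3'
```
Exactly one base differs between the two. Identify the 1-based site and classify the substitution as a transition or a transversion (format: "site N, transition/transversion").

site 12, transversion

Site 12 changes G→T. G is a purine and T is a pyrimidine, so this is a transversion.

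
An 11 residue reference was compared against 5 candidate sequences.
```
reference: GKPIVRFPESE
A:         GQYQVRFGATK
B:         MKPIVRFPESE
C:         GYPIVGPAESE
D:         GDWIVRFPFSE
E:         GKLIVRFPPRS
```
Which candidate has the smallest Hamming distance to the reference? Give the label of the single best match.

Hamming distances to reference — A: 7; B: 1; C: 4; D: 3; E: 4.
Smallest is B with 1 mismatch.

B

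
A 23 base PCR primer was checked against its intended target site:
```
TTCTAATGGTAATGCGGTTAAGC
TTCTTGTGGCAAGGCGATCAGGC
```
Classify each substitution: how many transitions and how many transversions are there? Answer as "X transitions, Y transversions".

Mismatches (1-based):
site 5: A→T (purine→pyrimidine, transversion)
site 6: A→G (purine→purine, transition)
site 10: T→C (pyrimidine→pyrimidine, transition)
site 13: T→G (pyrimidine→purine, transversion)
site 17: G→A (purine→purine, transition)
site 19: T→C (pyrimidine→pyrimidine, transition)
site 21: A→G (purine→purine, transition)

5 transitions, 2 transversions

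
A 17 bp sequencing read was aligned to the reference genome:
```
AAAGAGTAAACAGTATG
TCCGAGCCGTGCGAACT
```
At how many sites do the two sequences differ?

Comparing position by position, 12 sites differ: 1 (A/T), 2 (A/C), 3 (A/C), 7 (T/C), 8 (A/C), 9 (A/G), 10 (A/T), 11 (C/G), 12 (A/C), 14 (T/A), 16 (T/C), 17 (G/T).

12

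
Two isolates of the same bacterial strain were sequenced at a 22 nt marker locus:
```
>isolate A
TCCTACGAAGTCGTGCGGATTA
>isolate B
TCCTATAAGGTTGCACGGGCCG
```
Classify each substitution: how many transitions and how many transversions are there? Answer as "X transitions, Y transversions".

10 transitions, 0 transversions

Transitions (purine↔purine or pyrimidine↔pyrimidine): 6 C→T, 7 G→A, 9 A→G, 12 C→T, 14 T→C, 15 G→A, 19 A→G, 20 T→C, 21 T→C, 22 A→G.
Transversions (purine↔pyrimidine): none.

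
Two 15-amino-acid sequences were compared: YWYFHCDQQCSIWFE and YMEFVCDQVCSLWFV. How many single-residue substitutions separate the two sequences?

Mismatches (1-based): position 2: W→M; position 3: Y→E; position 5: H→V; position 9: Q→V; position 12: I→L; position 15: E→V.

6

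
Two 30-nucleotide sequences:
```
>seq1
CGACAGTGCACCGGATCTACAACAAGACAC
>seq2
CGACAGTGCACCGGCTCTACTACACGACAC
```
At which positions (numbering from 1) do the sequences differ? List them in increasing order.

Differences at position 15 (A→C), position 21 (A→T), position 25 (A→C).

15, 21, 25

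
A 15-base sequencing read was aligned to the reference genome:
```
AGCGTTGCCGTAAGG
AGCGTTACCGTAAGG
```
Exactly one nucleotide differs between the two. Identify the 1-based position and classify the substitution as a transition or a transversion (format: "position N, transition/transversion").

position 7, transition

The sequences differ only at position 7: G→A (purine→purine), a transition.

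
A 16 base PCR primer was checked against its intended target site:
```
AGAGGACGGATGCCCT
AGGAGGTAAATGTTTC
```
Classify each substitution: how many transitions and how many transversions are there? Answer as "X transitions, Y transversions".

10 transitions, 0 transversions

Transitions (purine↔purine or pyrimidine↔pyrimidine): 3 A→G, 4 G→A, 6 A→G, 7 C→T, 8 G→A, 9 G→A, 13 C→T, 14 C→T, 15 C→T, 16 T→C.
Transversions (purine↔pyrimidine): none.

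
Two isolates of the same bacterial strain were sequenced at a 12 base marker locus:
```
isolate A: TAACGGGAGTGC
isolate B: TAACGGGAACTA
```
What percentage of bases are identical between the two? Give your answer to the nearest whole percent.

67%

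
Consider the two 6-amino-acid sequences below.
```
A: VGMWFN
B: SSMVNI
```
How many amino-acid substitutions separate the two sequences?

5

Mismatches (1-based): residue 1: V→S; residue 2: G→S; residue 4: W→V; residue 5: F→N; residue 6: N→I.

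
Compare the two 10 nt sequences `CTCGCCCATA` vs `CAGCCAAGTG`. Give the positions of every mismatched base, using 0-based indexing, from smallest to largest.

Differences at position 1 (T→A), position 2 (C→G), position 3 (G→C), position 5 (C→A), position 6 (C→A), position 7 (A→G), position 9 (A→G).

1, 2, 3, 5, 6, 7, 9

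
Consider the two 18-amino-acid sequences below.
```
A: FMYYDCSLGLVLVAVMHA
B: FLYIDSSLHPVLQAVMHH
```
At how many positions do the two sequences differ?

7

The sequences differ at positions 2, 4, 6, 9, 10, 13, 18 (1-based) — 7 in total.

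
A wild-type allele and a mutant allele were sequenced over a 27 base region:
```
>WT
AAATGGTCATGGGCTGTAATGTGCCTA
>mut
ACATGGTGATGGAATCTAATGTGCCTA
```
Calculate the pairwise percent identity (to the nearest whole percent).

Mismatches at positions 2, 8, 13, 14, 16 (1-based): 5 of 27.
Identical positions: 22/27 = 81.48% → 81%.

81%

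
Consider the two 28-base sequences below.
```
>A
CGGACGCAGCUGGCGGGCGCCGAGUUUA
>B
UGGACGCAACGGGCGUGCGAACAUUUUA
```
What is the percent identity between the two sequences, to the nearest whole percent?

Mismatches at positions 1, 9, 11, 16, 20, 21, 22, 24 (1-based): 8 of 28.
Identical positions: 20/28 = 71.43% → 71%.

71%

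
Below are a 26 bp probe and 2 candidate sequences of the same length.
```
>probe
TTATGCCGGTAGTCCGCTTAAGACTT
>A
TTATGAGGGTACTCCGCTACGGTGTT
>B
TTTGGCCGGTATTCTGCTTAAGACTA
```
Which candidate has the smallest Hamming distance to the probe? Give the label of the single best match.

Hamming distances to probe — A: 8; B: 5.
Smallest is B with 5 mismatches.

B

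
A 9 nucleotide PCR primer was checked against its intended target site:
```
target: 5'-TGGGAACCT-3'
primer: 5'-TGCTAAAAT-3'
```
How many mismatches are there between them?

The sequences differ at sites 3, 4, 7, 8 (1-based) — 4 in total.

4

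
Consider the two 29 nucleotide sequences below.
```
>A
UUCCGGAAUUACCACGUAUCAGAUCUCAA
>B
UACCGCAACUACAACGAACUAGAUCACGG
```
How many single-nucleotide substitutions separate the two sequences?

Comparing position by position, 10 sites differ: 2 (U/A), 6 (G/C), 9 (U/C), 13 (C/A), 17 (U/A), 19 (U/C), 20 (C/U), 26 (U/A), 28 (A/G), 29 (A/G).

10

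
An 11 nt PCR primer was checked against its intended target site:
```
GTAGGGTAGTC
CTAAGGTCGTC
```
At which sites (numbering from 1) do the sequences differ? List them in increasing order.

Differences at site 1 (G→C), site 4 (G→A), site 8 (A→C).

1, 4, 8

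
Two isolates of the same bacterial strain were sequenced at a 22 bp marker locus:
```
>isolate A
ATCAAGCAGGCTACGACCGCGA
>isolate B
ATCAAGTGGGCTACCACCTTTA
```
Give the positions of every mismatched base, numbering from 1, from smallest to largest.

7, 8, 15, 19, 20, 21

Scanning 1-based: 7: C/T; 8: A/G; 15: G/C; 19: G/T; 20: C/T; 21: G/T.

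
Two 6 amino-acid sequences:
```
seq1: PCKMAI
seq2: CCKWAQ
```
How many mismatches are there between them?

Comparing position by position, 3 positions differ: 1 (P/C), 4 (M/W), 6 (I/Q).

3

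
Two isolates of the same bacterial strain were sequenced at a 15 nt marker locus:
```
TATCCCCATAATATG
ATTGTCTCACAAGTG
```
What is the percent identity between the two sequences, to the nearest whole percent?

10 positions differ (1, 2, 4, 5, 7, 8, 9, 10, 12, 13), so 5 of 15 match: 5/15 = 33.33%.

33%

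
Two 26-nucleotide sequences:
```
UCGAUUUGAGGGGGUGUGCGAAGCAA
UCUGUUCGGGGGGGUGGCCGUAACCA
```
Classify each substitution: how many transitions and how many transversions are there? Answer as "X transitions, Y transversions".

Transitions (purine↔purine or pyrimidine↔pyrimidine): 4 A→G, 7 U→C, 9 A→G, 23 G→A.
Transversions (purine↔pyrimidine): 3 G→U, 17 U→G, 18 G→C, 21 A→U, 25 A→C.

4 transitions, 5 transversions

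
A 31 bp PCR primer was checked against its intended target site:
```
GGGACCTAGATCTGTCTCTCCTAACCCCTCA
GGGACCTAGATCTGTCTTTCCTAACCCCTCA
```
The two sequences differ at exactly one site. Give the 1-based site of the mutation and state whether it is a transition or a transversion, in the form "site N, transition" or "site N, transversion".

site 18, transition

The sequences differ only at site 18: C→T (pyrimidine→pyrimidine), a transition.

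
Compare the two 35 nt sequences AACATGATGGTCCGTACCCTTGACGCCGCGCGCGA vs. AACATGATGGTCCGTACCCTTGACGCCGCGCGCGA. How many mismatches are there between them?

No positions differ; the sequences are identical.

0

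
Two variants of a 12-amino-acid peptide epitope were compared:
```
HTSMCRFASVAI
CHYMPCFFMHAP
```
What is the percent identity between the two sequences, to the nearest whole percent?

25%

9 positions differ (1, 2, 3, 5, 6, 8, 9, 10, 12), so 3 of 12 match: 3/12 = 25%.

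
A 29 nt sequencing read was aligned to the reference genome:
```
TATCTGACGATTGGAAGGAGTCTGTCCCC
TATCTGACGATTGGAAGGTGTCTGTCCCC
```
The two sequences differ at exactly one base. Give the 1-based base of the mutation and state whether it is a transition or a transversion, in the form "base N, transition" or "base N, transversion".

The sequences differ only at base 19: A→T (purine→pyrimidine), a transversion.

base 19, transversion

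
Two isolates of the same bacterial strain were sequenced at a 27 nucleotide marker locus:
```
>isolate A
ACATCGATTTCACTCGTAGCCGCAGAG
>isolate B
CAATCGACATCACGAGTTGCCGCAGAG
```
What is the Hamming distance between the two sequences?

7

The sequences differ at positions 1, 2, 8, 9, 14, 15, 18 (1-based) — 7 in total.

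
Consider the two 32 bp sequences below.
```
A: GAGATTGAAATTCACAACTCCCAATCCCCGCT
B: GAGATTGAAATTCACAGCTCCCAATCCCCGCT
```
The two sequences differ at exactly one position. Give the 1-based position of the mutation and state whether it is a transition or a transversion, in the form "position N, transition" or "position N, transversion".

Position 17 changes A→G. A is a purine and G is a purine, so this is a transition.

position 17, transition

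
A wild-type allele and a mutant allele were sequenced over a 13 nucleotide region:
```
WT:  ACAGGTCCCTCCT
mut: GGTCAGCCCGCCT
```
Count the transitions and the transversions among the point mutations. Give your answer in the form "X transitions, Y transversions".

2 transitions, 5 transversions

Mismatches (1-based):
site 1: A→G (purine→purine, transition)
site 2: C→G (pyrimidine→purine, transversion)
site 3: A→T (purine→pyrimidine, transversion)
site 4: G→C (purine→pyrimidine, transversion)
site 5: G→A (purine→purine, transition)
site 6: T→G (pyrimidine→purine, transversion)
site 10: T→G (pyrimidine→purine, transversion)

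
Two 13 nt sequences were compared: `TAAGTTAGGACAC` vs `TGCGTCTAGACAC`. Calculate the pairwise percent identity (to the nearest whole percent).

5 positions differ (2, 3, 6, 7, 8), so 8 of 13 match: 8/13 = 61.54%.

62%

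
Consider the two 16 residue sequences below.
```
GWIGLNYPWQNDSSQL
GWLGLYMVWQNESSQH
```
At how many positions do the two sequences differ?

The sequences differ at positions 3, 6, 7, 8, 12, 16 (1-based) — 6 in total.

6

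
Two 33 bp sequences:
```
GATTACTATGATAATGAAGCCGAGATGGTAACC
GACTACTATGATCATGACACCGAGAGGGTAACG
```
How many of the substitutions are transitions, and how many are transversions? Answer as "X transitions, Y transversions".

Mismatches (1-based):
position 3: T→C (pyrimidine→pyrimidine, transition)
position 13: A→C (purine→pyrimidine, transversion)
position 18: A→C (purine→pyrimidine, transversion)
position 19: G→A (purine→purine, transition)
position 26: T→G (pyrimidine→purine, transversion)
position 33: C→G (pyrimidine→purine, transversion)

2 transitions, 4 transversions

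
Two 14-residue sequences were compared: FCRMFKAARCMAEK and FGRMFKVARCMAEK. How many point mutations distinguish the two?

2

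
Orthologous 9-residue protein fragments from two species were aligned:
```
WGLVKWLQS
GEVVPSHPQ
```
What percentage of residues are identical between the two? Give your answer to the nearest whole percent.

Mismatches at positions 1, 2, 3, 5, 6, 7, 8, 9 (1-based): 8 of 9.
Identical positions: 1/9 = 11.11% → 11%.

11%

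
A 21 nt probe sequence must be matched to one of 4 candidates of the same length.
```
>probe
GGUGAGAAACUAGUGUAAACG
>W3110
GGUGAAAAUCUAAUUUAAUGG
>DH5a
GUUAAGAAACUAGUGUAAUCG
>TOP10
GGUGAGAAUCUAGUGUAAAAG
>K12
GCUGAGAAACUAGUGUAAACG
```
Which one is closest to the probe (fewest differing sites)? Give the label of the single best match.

K12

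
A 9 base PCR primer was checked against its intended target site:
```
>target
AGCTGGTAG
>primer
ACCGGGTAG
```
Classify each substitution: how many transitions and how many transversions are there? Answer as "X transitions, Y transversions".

Mismatches (1-based):
position 2: G→C (purine→pyrimidine, transversion)
position 4: T→G (pyrimidine→purine, transversion)

0 transitions, 2 transversions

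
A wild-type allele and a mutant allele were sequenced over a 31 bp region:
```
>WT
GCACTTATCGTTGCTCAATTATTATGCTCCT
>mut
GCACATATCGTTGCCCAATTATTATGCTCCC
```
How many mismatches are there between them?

Mismatches (1-based): site 5: T→A; site 15: T→C; site 31: T→C.

3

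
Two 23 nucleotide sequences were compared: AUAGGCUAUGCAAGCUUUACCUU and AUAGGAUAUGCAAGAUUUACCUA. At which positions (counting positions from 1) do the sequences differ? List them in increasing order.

6, 15, 23

Differences at position 6 (C→A), position 15 (C→A), position 23 (U→A).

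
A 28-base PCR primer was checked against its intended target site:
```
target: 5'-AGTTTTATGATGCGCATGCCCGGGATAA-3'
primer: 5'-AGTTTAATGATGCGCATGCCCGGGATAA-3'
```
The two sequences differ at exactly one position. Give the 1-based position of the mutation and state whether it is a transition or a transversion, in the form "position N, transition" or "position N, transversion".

The sequences differ only at position 6: T→A (pyrimidine→purine), a transversion.

position 6, transversion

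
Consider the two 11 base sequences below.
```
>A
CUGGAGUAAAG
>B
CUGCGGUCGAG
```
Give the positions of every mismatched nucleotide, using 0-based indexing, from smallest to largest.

3, 4, 7, 8

Scanning 0-based: 3: G/C; 4: A/G; 7: A/C; 8: A/G.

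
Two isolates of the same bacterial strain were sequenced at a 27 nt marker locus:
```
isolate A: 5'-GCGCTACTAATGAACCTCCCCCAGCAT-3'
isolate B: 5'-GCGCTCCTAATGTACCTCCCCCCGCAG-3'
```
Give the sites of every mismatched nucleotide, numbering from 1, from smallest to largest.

Differences at site 6 (A→C), site 13 (A→T), site 23 (A→C), site 27 (T→G).

6, 13, 23, 27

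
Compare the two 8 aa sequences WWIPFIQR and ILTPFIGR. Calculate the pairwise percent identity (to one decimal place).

4 positions differ (1, 2, 3, 7), so 4 of 8 match: 4/8 = 50%.

50.0%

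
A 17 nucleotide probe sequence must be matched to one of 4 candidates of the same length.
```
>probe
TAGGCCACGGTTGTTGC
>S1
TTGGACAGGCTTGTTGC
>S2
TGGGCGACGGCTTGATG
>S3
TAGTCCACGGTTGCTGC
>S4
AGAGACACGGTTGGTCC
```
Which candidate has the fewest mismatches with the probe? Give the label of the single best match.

Hamming distances to probe — S1: 4; S2: 8; S3: 2; S4: 6.
Smallest is S3 with 2 mismatches.

S3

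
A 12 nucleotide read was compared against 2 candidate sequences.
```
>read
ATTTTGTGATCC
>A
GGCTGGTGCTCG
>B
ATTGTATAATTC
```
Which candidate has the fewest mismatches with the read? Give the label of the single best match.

B

Hamming distances to read — A: 6; B: 4.
Smallest is B with 4 mismatches.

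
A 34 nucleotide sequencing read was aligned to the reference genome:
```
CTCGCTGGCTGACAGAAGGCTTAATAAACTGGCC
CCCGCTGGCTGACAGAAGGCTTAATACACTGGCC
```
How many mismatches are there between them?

Comparing position by position, 2 positions differ: 2 (T/C), 27 (A/C).

2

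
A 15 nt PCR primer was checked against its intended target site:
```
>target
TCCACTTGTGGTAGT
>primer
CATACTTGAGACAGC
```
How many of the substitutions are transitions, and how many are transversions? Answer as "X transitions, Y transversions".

5 transitions, 2 transversions

Transitions (purine↔purine or pyrimidine↔pyrimidine): 1 T→C, 3 C→T, 11 G→A, 12 T→C, 15 T→C.
Transversions (purine↔pyrimidine): 2 C→A, 9 T→A.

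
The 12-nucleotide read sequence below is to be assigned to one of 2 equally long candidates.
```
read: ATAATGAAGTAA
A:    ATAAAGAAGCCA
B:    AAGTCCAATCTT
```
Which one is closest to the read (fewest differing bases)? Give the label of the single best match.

A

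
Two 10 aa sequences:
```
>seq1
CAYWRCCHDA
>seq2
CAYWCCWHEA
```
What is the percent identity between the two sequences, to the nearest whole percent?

Mismatches at positions 5, 7, 9 (1-based): 3 of 10.
Identical positions: 7/10 = 70% → 70%.

70%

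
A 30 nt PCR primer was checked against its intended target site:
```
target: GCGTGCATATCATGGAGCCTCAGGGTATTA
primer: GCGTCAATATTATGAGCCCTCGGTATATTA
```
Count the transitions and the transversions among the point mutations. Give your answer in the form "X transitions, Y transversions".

5 transitions, 4 transversions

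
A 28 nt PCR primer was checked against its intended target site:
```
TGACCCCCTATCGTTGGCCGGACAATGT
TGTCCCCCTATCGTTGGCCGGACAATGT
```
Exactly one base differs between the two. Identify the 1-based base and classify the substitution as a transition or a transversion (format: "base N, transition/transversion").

base 3, transversion

The sequences differ only at base 3: A→T (purine→pyrimidine), a transversion.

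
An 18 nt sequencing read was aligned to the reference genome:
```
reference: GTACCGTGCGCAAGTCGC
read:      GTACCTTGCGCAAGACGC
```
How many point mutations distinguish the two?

The sequences differ at sites 6, 15 (1-based) — 2 in total.

2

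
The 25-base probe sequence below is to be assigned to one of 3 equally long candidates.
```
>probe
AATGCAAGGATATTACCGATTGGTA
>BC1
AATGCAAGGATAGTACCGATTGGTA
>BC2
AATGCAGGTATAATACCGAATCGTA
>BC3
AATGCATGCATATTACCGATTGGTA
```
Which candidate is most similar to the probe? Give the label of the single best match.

Hamming distances to probe — BC1: 1; BC2: 5; BC3: 2.
Smallest is BC1 with 1 mismatch.

BC1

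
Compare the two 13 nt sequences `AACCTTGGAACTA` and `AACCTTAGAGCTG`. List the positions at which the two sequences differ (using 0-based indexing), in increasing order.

Differences at position 6 (G→A), position 9 (A→G), position 12 (A→G).

6, 9, 12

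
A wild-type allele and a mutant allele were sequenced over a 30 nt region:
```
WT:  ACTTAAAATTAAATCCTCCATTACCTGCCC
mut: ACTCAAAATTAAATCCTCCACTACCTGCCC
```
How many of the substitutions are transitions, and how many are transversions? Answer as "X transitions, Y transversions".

2 transitions, 0 transversions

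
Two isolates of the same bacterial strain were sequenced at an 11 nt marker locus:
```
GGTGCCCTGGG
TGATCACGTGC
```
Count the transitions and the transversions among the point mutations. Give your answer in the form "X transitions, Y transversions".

Transitions (purine↔purine or pyrimidine↔pyrimidine): none.
Transversions (purine↔pyrimidine): 1 G→T, 3 T→A, 4 G→T, 6 C→A, 8 T→G, 9 G→T, 11 G→C.

0 transitions, 7 transversions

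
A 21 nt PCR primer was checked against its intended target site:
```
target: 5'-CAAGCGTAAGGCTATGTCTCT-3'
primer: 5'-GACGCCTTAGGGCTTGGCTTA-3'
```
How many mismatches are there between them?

10

The sequences differ at positions 1, 3, 6, 8, 12, 13, 14, 17, 20, 21 (1-based) — 10 in total.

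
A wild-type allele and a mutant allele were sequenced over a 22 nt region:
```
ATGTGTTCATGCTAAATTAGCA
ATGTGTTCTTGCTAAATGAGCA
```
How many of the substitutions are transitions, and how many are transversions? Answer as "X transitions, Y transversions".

Transitions (purine↔purine or pyrimidine↔pyrimidine): none.
Transversions (purine↔pyrimidine): 9 A→T, 18 T→G.

0 transitions, 2 transversions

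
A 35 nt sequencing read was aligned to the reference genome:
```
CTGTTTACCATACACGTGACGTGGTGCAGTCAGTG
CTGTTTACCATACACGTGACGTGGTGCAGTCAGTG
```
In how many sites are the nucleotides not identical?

No positions differ; the sequences are identical.

0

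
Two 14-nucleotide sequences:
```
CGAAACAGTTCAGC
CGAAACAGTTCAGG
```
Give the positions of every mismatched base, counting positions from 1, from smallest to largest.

14

Scanning 1-based: 14: C/G.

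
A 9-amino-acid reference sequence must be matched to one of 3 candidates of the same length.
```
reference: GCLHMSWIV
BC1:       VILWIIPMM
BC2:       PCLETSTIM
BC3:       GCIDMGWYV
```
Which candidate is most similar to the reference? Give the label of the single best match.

BC3

Hamming distances to reference — BC1: 8; BC2: 5; BC3: 4.
Smallest is BC3 with 4 mismatches.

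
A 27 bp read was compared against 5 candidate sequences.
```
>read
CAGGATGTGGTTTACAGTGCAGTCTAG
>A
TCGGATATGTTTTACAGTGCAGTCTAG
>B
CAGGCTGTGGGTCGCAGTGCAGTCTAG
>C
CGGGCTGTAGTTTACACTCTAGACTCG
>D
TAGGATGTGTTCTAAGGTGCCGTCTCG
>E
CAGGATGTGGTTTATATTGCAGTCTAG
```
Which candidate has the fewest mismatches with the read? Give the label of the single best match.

Hamming distances to read — A: 4; B: 4; C: 8; D: 7; E: 2.
Smallest is E with 2 mismatches.

E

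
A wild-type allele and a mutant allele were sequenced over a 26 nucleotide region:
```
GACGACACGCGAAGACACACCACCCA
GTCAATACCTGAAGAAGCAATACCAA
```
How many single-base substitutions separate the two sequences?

10

The sequences differ at sites 2, 4, 6, 9, 10, 16, 17, 20, 21, 25 (1-based) — 10 in total.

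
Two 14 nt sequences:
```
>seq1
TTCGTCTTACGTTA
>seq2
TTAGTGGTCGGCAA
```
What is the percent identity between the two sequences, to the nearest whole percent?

50%

7 positions differ (3, 6, 7, 9, 10, 12, 13), so 7 of 14 match: 7/14 = 50%.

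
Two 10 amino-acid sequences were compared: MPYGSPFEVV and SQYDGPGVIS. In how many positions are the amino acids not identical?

8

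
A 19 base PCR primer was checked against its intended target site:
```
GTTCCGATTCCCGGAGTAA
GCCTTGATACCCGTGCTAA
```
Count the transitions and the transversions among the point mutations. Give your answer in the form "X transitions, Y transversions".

Mismatches (1-based):
position 2: T→C (pyrimidine→pyrimidine, transition)
position 3: T→C (pyrimidine→pyrimidine, transition)
position 4: C→T (pyrimidine→pyrimidine, transition)
position 5: C→T (pyrimidine→pyrimidine, transition)
position 9: T→A (pyrimidine→purine, transversion)
position 14: G→T (purine→pyrimidine, transversion)
position 15: A→G (purine→purine, transition)
position 16: G→C (purine→pyrimidine, transversion)

5 transitions, 3 transversions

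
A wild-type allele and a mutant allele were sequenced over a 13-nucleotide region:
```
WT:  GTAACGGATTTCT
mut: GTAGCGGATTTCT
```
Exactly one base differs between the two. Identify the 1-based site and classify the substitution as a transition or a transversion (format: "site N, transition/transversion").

Site 4 changes A→G. A is a purine and G is a purine, so this is a transition.

site 4, transition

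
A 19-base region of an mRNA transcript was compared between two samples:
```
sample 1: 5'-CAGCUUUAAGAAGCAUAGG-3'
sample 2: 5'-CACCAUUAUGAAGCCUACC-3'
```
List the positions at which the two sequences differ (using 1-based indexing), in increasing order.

Differences at position 3 (G→C), position 5 (U→A), position 9 (A→U), position 15 (A→C), position 18 (G→C), position 19 (G→C).

3, 5, 9, 15, 18, 19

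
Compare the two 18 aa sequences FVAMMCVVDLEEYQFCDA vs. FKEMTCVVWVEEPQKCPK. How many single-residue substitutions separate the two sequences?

The sequences differ at residues 2, 3, 5, 9, 10, 13, 15, 17, 18 (1-based) — 9 in total.

9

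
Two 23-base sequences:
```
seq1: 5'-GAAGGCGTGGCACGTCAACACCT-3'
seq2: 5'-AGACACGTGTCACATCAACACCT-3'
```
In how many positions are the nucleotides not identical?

Comparing position by position, 6 positions differ: 1 (G/A), 2 (A/G), 4 (G/C), 5 (G/A), 10 (G/T), 14 (G/A).

6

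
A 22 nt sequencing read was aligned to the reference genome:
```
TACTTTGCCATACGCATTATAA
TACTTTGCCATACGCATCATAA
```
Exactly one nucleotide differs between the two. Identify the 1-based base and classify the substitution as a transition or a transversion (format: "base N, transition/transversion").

base 18, transition

Base 18 changes T→C. T is a pyrimidine and C is a pyrimidine, so this is a transition.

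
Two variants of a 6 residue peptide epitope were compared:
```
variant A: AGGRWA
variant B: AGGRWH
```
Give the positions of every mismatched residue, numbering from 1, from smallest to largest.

Scanning 1-based: 6: A/H.

6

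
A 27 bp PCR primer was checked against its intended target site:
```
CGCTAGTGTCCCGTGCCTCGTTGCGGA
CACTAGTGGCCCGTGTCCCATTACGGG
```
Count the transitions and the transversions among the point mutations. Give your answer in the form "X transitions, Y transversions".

6 transitions, 1 transversion

Mismatches (1-based):
base 2: G→A (purine→purine, transition)
base 9: T→G (pyrimidine→purine, transversion)
base 16: C→T (pyrimidine→pyrimidine, transition)
base 18: T→C (pyrimidine→pyrimidine, transition)
base 20: G→A (purine→purine, transition)
base 23: G→A (purine→purine, transition)
base 27: A→G (purine→purine, transition)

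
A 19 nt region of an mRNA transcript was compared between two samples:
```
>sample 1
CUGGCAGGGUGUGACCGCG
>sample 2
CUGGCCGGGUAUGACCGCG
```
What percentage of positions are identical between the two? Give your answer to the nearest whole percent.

89%

Mismatches at positions 6, 11 (1-based): 2 of 19.
Identical positions: 17/19 = 89.47% → 89%.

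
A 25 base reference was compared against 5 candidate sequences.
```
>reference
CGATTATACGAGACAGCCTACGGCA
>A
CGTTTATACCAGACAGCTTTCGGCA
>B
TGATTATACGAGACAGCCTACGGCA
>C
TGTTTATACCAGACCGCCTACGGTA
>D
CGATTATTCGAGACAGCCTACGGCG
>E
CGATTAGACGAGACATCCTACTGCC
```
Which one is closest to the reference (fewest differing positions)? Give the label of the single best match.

B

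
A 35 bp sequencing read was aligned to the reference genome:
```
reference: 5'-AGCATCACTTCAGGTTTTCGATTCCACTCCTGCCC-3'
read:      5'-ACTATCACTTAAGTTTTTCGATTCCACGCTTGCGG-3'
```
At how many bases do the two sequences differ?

8

Comparing position by position, 8 bases differ: 2 (G/C), 3 (C/T), 11 (C/A), 14 (G/T), 28 (T/G), 30 (C/T), 34 (C/G), 35 (C/G).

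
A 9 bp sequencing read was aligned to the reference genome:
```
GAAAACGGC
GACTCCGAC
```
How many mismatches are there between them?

Comparing position by position, 4 sites differ: 3 (A/C), 4 (A/T), 5 (A/C), 8 (G/A).

4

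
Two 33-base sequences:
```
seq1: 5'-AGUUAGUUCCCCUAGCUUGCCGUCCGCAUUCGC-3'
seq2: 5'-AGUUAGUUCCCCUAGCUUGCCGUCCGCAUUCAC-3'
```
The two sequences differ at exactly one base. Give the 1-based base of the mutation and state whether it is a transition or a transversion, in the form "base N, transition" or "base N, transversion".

Base 32 changes G→A. G is a purine and A is a purine, so this is a transition.

base 32, transition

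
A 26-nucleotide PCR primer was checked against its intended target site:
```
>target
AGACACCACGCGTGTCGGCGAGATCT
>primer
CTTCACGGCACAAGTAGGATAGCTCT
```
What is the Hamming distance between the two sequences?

12

Comparing position by position, 12 positions differ: 1 (A/C), 2 (G/T), 3 (A/T), 7 (C/G), 8 (A/G), 10 (G/A), 12 (G/A), 13 (T/A), 16 (C/A), 19 (C/A), 20 (G/T), 23 (A/C).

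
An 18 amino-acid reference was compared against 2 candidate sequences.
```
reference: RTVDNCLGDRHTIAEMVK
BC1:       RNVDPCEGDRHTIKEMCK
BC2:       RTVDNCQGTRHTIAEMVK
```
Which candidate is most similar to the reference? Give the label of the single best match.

BC2

BC1 differs at 5 residues; BC2 differs at 2 residues. The closest is BC2.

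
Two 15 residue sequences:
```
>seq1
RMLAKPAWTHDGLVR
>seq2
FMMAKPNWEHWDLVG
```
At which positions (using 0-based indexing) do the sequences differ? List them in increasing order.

0, 2, 6, 8, 10, 11, 14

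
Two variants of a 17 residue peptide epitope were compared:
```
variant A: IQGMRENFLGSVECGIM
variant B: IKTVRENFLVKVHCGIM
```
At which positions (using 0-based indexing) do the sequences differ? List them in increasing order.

Scanning 0-based: 1: Q/K; 2: G/T; 3: M/V; 9: G/V; 10: S/K; 12: E/H.

1, 2, 3, 9, 10, 12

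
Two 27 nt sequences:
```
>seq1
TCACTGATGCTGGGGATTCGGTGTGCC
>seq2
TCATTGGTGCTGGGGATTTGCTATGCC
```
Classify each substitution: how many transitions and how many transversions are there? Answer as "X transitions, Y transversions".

4 transitions, 1 transversion

Mismatches (1-based):
site 4: C→T (pyrimidine→pyrimidine, transition)
site 7: A→G (purine→purine, transition)
site 19: C→T (pyrimidine→pyrimidine, transition)
site 21: G→C (purine→pyrimidine, transversion)
site 23: G→A (purine→purine, transition)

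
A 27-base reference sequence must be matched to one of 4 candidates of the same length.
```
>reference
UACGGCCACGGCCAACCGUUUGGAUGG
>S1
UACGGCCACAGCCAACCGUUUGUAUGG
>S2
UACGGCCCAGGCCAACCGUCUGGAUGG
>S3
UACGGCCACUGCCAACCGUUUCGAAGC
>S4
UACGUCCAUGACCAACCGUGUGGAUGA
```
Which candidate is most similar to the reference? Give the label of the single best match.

S1

S1 differs at 2 positions; S2 differs at 3 positions; S3 differs at 4 positions; S4 differs at 5 positions. The closest is S1.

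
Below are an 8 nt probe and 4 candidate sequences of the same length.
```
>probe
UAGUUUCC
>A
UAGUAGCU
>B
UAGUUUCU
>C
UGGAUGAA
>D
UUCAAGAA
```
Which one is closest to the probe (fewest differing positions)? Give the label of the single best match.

B

A differs at 3 positions; B differs at 1 position; C differs at 5 positions; D differs at 7 positions. The closest is B.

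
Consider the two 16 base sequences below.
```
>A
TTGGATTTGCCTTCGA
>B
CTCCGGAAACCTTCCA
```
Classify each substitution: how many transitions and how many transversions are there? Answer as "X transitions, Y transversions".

3 transitions, 6 transversions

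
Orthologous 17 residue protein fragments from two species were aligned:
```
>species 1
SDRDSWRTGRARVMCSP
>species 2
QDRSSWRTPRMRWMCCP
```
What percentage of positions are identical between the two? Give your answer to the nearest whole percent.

Mismatches at positions 1, 4, 9, 11, 13, 16 (1-based): 6 of 17.
Identical positions: 11/17 = 64.71% → 65%.

65%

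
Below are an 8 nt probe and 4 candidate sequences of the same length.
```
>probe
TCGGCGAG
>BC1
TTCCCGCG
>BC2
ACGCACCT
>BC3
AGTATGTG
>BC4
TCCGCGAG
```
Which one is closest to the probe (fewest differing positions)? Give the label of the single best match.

Hamming distances to probe — BC1: 4; BC2: 6; BC3: 6; BC4: 1.
Smallest is BC4 with 1 mismatch.

BC4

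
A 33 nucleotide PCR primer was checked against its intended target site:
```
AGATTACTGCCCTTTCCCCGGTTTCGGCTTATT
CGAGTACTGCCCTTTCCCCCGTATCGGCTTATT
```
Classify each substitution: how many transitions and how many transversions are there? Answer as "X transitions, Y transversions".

0 transitions, 4 transversions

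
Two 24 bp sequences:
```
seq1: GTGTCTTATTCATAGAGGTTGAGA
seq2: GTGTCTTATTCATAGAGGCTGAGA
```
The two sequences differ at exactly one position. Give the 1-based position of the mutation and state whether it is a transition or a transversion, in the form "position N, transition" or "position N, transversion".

Position 19 changes T→C. T is a pyrimidine and C is a pyrimidine, so this is a transition.

position 19, transition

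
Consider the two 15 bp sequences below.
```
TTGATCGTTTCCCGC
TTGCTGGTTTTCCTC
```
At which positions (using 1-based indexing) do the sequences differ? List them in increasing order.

4, 6, 11, 14

Differences at position 4 (A→C), position 6 (C→G), position 11 (C→T), position 14 (G→T).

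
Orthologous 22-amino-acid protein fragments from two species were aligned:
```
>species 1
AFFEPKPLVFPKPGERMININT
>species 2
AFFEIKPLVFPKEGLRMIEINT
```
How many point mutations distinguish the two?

4

Mismatches (1-based): position 5: P→I; position 13: P→E; position 15: E→L; position 19: N→E.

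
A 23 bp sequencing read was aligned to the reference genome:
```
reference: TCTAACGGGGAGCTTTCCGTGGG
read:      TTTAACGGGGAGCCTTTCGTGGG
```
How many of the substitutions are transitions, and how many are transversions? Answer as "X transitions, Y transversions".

Transitions (purine↔purine or pyrimidine↔pyrimidine): 2 C→T, 14 T→C, 17 C→T.
Transversions (purine↔pyrimidine): none.

3 transitions, 0 transversions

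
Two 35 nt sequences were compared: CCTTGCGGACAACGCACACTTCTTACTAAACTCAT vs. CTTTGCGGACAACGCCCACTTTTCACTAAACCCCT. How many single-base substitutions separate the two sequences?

6

Comparing position by position, 6 sites differ: 2 (C/T), 16 (A/C), 22 (C/T), 24 (T/C), 32 (T/C), 34 (A/C).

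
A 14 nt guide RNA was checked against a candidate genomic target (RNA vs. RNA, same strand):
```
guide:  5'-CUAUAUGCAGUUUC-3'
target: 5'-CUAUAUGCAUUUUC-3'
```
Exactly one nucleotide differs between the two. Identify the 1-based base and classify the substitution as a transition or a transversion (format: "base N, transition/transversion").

The sequences differ only at base 10: G→U (purine→pyrimidine), a transversion.

base 10, transversion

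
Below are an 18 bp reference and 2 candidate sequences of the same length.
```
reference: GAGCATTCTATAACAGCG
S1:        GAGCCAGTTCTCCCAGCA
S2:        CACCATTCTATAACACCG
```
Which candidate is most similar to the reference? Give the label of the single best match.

S1 differs at 8 bases; S2 differs at 3 bases. The closest is S2.

S2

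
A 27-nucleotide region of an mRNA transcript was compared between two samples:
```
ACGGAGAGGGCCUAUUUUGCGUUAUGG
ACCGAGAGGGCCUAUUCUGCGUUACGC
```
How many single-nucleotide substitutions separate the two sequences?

4

The sequences differ at bases 3, 17, 25, 27 (1-based) — 4 in total.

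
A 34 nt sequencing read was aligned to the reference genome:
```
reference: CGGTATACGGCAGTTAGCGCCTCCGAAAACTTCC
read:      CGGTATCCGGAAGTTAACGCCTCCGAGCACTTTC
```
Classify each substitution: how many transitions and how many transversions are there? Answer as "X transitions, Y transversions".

3 transitions, 3 transversions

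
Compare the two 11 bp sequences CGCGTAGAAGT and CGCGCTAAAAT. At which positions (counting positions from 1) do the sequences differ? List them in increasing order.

5, 6, 7, 10

Scanning 1-based: 5: T/C; 6: A/T; 7: G/A; 10: G/A.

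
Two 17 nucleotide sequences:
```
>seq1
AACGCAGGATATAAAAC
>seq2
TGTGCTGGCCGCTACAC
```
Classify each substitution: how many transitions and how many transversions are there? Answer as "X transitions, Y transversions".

Mismatches (1-based):
position 1: A→T (purine→pyrimidine, transversion)
position 2: A→G (purine→purine, transition)
position 3: C→T (pyrimidine→pyrimidine, transition)
position 6: A→T (purine→pyrimidine, transversion)
position 9: A→C (purine→pyrimidine, transversion)
position 10: T→C (pyrimidine→pyrimidine, transition)
position 11: A→G (purine→purine, transition)
position 12: T→C (pyrimidine→pyrimidine, transition)
position 13: A→T (purine→pyrimidine, transversion)
position 15: A→C (purine→pyrimidine, transversion)

5 transitions, 5 transversions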